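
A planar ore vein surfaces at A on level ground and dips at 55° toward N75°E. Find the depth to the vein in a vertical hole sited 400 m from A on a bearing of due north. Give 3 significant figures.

The hole lies 75° from the dip direction, so the down-dip offset is 400 × cos 75° = 103.53 m.
Depth = down-dip offset × tan(dip) = 103.53 × tan 55° = 103.53 × 1.4281
Depth = 147.85 m

148 m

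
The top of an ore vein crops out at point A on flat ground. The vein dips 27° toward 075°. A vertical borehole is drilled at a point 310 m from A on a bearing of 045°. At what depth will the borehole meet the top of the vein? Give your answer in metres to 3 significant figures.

137 m

The hole lies 30° from the dip direction, so the down-dip offset is 310 × cos 30° = 268.47 m.
Depth = down-dip offset × tan(dip) = 268.47 × tan 27° = 268.47 × 0.5095
Depth = 136.79 m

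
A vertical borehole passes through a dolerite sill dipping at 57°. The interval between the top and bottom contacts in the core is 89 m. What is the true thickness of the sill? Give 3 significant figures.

True thickness t = h · cos(dip) = 89 × cos 57°
t = 89 × 0.5446 = 48.473 m

48.5 m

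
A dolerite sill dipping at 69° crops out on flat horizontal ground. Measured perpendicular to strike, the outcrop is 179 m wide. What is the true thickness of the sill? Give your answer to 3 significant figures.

167 m

True thickness t = w · sin(dip) = 179 × sin 69°
t = 179 × 0.9336 = 167.111 m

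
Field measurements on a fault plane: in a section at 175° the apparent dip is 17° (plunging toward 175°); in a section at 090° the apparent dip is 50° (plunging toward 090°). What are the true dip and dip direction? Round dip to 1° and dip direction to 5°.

true dip 50°, dip direction 100°

The two traces are lines in the plane: v₁ = (sin 175°·cos 17°, cos 175°·cos 17°, −sin 17°), v₂ = (sin 90°·cos 50°, cos 90°·cos 50°, −sin 50°).
n = v₁ × v₂ = (0.730, -0.124, 0.612) (taken with n_z > 0).
tan δ = √(n_x²+n_y²)/n_z = 0.740/0.612, so δ = 50.4°.
The horizontal component of n points toward azimuth atan2(n_x, n_y) = 100°, the dip direction.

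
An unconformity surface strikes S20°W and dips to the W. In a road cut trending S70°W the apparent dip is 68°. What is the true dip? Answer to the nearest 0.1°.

72.8°

β = acute angle between strike S20°W and section S70°W = 50°.
tan δ = tan α / sin β = tan 68° / sin 50° = 2.4751 / 0.7660 = 3.2310
true dip = arctan 3.2310 = 72.80°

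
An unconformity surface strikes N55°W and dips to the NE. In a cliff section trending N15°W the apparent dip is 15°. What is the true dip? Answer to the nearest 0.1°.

22.6°

The section is 40° from the strike.
tan δ = tan α / sin β = tan 15° / sin 40° = 0.2679 / 0.6428 = 0.4169
true dip = arctan 0.4169 = 22.63°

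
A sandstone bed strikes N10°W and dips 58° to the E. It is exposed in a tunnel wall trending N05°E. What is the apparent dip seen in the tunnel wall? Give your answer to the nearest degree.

22°

The strike is N10°W and the section trends N05°E; the acute angle between them is β = 15°.
tan(apparent dip) = tan 58° · sin 15° = 0.4142
apparent dip = arctan 0.4142 = 22.50°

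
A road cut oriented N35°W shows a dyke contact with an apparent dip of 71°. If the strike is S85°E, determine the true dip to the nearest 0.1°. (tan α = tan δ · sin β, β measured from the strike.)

The section is 50° from the strike.
tan δ = tan α / sin β = tan 71° / sin 50° = 2.9042 / 0.7660 = 3.7912
true dip = arctan 3.7912 = 75.22°

75.2°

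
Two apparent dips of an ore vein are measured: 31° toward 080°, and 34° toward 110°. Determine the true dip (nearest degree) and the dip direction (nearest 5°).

Represent each trace as a vector plunging at its apparent dip toward its trend (east-north-up frame): v₁ = (0.844, 0.149, -0.515), v₂ = (0.779, -0.284, -0.559).
n = v₁ × v₂ = (0.229, -0.071, 0.355) (taken with n_z > 0).
True dip = arccos(n_z / |n|) = arccos(0.8287) = 34.0°.
Dip direction = azimuth of (n_x, n_y) = atan2(0.229, -0.071) = 107°.

true dip 34°, dip direction 105°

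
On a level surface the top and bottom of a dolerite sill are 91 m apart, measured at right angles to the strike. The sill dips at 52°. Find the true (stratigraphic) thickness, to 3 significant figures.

71.7 m

True thickness t = w · sin(dip) = 91 × sin 52°
t = 91 × 0.7880 = 71.709 m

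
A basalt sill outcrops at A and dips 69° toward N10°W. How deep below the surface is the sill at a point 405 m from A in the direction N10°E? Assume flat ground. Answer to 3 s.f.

991 m

The hole lies 20° from the dip direction, so the down-dip offset is 405 × cos 20° = 380.58 m.
Depth = down-dip offset × tan(dip) = 380.58 × tan 69° = 380.58 × 2.6051
Depth = 991.43 m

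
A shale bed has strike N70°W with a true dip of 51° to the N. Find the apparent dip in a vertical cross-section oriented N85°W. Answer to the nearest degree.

18°

The section lies 15° from the strike.
tan α = tan 51° × sin 15° = 1.2349 × 0.2588 = 0.3196
α = arctan(0.3196) = 17.72°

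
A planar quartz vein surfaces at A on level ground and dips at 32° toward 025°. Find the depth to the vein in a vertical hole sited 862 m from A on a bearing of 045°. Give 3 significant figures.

506 m

The hole lies 20° from the dip direction, so the down-dip offset is 862 × cos 20° = 810.02 m.
Depth = down-dip offset × tan(dip) = 810.02 × tan 32° = 810.02 × 0.6249
Depth = 506.15 m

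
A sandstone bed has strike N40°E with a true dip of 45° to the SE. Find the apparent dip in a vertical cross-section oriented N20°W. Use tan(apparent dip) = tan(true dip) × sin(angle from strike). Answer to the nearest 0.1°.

40.9°

The strike is N40°E and the section trends N20°W; the acute angle between them is β = 60°.
tan α = tan 45° × sin 60° = 1.0000 × 0.8660 = 0.8660
α = arctan(0.8660) = 40.89°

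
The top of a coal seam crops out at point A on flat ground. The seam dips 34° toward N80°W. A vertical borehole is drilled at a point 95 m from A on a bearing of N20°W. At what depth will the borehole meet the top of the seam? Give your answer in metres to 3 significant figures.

32.0 m

The hole lies 60° from the dip direction, so the down-dip offset is 95 × cos 60° = 47.50 m.
Depth = down-dip offset × tan(dip) = 47.50 × tan 34° = 47.50 × 0.6745
Depth = 32.04 m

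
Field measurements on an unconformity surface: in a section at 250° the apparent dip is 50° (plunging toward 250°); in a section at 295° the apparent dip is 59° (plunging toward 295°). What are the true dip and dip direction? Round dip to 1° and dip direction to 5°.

Each apparent-dip line lies in the plane. As unit vectors (x east, y north, z up), v₁ plunges 50°→250° and v₂ plunges 59°→295°.
n = v₁ × v₂ = (-0.355, 0.160, 0.234) (taken with n_z > 0).
tan δ = √(n_x²+n_y²)/n_z = 0.390/0.234, so δ = 59.0°.
The horizontal component of n points toward azimuth atan2(n_x, n_y) = 294°, the dip direction.

true dip 59°, dip direction 295°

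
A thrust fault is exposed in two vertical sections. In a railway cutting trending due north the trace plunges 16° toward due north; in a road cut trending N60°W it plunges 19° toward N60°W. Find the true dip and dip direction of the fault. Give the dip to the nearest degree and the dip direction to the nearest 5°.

true dip 20°, dip direction 320°

The two traces are lines in the plane: v₁ = (sin 0°·cos 16°, cos 0°·cos 16°, −sin 16°), v₂ = (sin 300°·cos 19°, cos 300°·cos 19°, −sin 19°).
Cross product v₁ × v₂ gives the pole to the plane: n ∝ (-0.183, 0.226, 0.787).
True dip = arccos(n_z / |n|) = arccos(0.9382) = 20.2°.
The horizontal component of n points toward azimuth atan2(n_x, n_y) = 321°, the dip direction.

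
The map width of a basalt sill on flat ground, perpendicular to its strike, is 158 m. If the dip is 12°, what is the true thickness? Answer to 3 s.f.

32.9 m

True thickness t = w · sin(dip) = 158 × sin 12°
t = 158 × 0.2079 = 32.850 m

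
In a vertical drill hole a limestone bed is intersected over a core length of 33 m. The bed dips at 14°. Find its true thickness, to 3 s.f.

32.0 m

True thickness t = h · cos(dip) = 33 × cos 14°
t = 33 × 0.9703 = 32.020 m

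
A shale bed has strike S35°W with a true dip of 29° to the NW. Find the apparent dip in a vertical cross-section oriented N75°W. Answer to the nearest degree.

Angle between strike (S35°W) and section (N75°W): β = 70°.
tan(apparent dip) = tan 29° · sin 70° = 0.5209
α = arctan(0.5209) = 27.51°

28°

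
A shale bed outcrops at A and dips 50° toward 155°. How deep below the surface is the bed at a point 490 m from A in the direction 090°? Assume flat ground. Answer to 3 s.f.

247 m

The hole lies 65° from the dip direction, so the down-dip offset is 490 × cos 65° = 207.08 m.
Depth = down-dip offset × tan(dip) = 207.08 × tan 50° = 207.08 × 1.1918
Depth = 246.79 m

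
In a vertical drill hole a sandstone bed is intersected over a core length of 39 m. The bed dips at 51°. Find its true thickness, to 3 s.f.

True thickness t = h · cos(dip) = 39 × cos 51°
t = 39 × 0.6293 = 24.543 m

24.5 m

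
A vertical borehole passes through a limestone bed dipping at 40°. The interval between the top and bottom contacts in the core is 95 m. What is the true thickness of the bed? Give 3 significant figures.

True thickness t = h · cos(dip) = 95 × cos 40°
t = 95 × 0.7660 = 72.774 m

72.8 m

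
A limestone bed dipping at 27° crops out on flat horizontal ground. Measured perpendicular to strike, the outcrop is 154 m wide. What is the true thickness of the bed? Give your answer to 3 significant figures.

True thickness t = w · sin(dip) = 154 × sin 27°
t = 154 × 0.4540 = 69.915 m

69.9 m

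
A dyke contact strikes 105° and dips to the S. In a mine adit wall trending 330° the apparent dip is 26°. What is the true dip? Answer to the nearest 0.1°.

34.6°

β = acute angle between strike 105° and section 330° = 45°.
tan δ = tan α / sin β = tan 26° / sin 45° = 0.4877 / 0.7071 = 0.6898
δ = arctan(0.6898) = 34.60°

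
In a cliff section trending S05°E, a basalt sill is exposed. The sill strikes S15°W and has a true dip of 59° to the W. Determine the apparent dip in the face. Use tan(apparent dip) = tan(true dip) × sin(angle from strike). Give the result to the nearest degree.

30°

Angle between strike (S15°W) and section (S05°E): β = 20°.
tan(apparent dip) = tan 59° · sin 20° = 0.5692
α = arctan(0.5692) = 29.65°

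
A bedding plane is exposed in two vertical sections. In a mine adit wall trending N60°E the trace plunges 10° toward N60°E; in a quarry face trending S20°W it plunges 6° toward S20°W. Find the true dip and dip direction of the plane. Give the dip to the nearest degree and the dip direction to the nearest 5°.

true dip 22°, dip direction 125°

The two traces are lines in the plane: v₁ = (sin 60°·cos 10°, cos 60°·cos 10°, −sin 10°), v₂ = (sin 200°·cos 6°, cos 200°·cos 6°, −sin 6°).
The plane normal is n = v₁ × v₂ ∝ (0.214, -0.148, 0.630).
Dip δ = arctan(|n_h|/n_z) = arctan(0.260/0.630) = 22.4°.
Dip direction = azimuth of (n_x, n_y) = atan2(0.214, -0.148) = 125°.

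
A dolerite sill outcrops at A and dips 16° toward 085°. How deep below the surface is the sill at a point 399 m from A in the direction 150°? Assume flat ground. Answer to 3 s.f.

48.4 m

The hole lies 65° from the dip direction, so the down-dip offset is 399 × cos 65° = 168.62 m.
Depth = down-dip offset × tan(dip) = 168.62 × tan 16° = 168.62 × 0.2867
Depth = 48.35 m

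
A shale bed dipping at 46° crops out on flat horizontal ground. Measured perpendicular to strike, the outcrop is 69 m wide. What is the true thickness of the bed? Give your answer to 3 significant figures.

True thickness t = w · sin(dip) = 69 × sin 46°
t = 69 × 0.7193 = 49.634 m

49.6 m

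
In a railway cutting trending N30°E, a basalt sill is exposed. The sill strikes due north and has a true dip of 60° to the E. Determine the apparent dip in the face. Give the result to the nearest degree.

41°

The strike is due north and the section trends N30°E; the acute angle between them is β = 30°.
tan(apparent dip) = tan 60° · sin 30° = 0.8660
apparent dip = arctan 0.8660 = 40.89°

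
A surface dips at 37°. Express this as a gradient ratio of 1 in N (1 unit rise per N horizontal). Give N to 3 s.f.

1 in 1.33

1 : N means tan θ = 1/N, so N = 1/tan 37° = 1/0.7536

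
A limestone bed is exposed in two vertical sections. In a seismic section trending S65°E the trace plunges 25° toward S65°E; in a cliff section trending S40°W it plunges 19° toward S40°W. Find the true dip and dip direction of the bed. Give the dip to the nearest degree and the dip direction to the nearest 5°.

true dip 34°, dip direction 160°

Each apparent-dip line lies in the plane. As unit vectors (x east, y north, z up), v₁ plunges 25°→S65°E and v₂ plunges 19°→S40°W.
n = v₁ × v₂ = (0.181, -0.524, 0.828) (taken with n_z > 0).
True dip = arccos(n_z / |n|) = arccos(0.8307) = 33.8°.
The horizontal component of n points toward azimuth atan2(n_x, n_y) = 161°, the dip direction.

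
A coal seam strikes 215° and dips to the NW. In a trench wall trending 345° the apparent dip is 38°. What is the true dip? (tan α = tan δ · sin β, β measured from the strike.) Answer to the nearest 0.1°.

45.6°

The section is 50° from the strike.
tan(true dip) = tan 38° / sin 50° = 1.0199
true dip = arctan 1.0199 = 45.56°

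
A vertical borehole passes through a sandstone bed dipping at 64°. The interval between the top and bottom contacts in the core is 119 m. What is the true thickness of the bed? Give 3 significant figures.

True thickness t = h · cos(dip) = 119 × cos 64°
t = 119 × 0.4384 = 52.166 m

52.2 m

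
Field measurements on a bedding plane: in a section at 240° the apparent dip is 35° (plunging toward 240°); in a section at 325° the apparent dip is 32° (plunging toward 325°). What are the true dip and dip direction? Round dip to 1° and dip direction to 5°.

true dip 42°, dip direction 280°

Represent each trace as a vector plunging at its apparent dip toward its trend (east-north-up frame): v₁ = (-0.709, -0.410, -0.574), v₂ = (-0.486, 0.695, -0.530).
n = v₁ × v₂ = (-0.615, 0.097, 0.692) (taken with n_z > 0).
tan δ = √(n_x²+n_y²)/n_z = 0.623/0.692, so δ = 42.0°.
The horizontal component of n points toward azimuth atan2(n_x, n_y) = 279°, the dip direction.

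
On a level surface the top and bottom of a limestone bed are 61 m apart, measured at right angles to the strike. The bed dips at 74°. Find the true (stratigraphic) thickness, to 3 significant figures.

58.6 m

True thickness t = w · sin(dip) = 61 × sin 74°
t = 61 × 0.9613 = 58.637 m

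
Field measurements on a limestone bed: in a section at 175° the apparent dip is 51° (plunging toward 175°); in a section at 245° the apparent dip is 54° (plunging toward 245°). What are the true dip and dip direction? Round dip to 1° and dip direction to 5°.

Represent each trace as a vector plunging at its apparent dip toward its trend (east-north-up frame): v₁ = (0.055, -0.627, -0.777), v₂ = (-0.533, -0.248, -0.809).
Cross product v₁ × v₂ gives the pole to the plane: n ∝ (-0.314, -0.458, 0.348).
Dip δ = arctan(|n_h|/n_z) = arctan(0.556/0.348) = 58.0°.
Dip direction = azimuth of (n_x, n_y) = atan2(-0.314, -0.458) = 214°.

true dip 58°, dip direction 215°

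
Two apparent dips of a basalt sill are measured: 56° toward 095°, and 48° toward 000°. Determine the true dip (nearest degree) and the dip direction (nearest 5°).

true dip 63°, dip direction 055°

The two traces are lines in the plane: v₁ = (sin 95°·cos 56°, cos 95°·cos 56°, −sin 56°), v₂ = (sin 0°·cos 48°, cos 0°·cos 48°, −sin 48°).
n = v₁ × v₂ = (0.591, 0.414, 0.373) (taken with n_z > 0).
tan δ = √(n_x²+n_y²)/n_z = 0.722/0.373, so δ = 62.7°.
Dip direction = atan2(0.591, 0.414) = 55° (azimuth of n's horizontal projection).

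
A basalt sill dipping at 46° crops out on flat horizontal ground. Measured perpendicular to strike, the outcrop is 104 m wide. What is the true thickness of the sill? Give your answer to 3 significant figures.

True thickness t = w · sin(dip) = 104 × sin 46°
t = 104 × 0.7193 = 74.811 m

74.8 m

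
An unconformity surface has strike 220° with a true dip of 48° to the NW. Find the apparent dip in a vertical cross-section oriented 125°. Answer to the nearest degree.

The strike is 220° and the section trends 125°; the acute angle between them is β = 85°.
tan(apparent dip) = tan 48° · sin 85° = 1.1064
α = arctan(1.1064) = 47.89°

48°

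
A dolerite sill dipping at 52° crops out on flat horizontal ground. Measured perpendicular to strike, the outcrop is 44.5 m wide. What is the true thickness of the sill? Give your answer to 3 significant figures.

True thickness t = w · sin(dip) = 44.5 × sin 52°
t = 44.5 × 0.7880 = 35.066 m

35.1 m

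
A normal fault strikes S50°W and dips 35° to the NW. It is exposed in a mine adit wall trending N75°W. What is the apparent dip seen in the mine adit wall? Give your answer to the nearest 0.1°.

Angle between strike (S50°W) and section (N75°W): β = 55°.
tan(apparent dip) = tan 35° · sin 55° = 0.5736
α = arctan(0.5736) = 29.84°

29.8°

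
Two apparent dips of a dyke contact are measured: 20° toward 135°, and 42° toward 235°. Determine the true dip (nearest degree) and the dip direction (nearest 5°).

true dip 46°, dip direction 205°

The two traces are lines in the plane: v₁ = (sin 135°·cos 20°, cos 135°·cos 20°, −sin 20°), v₂ = (sin 235°·cos 42°, cos 235°·cos 42°, −sin 42°).
n = v₁ × v₂ = (-0.299, -0.653, 0.688) (taken with n_z > 0).
tan δ = √(n_x²+n_y²)/n_z = 0.718/0.688, so δ = 46.2°.
Dip direction = atan2(-0.299, -0.653) = 205° (azimuth of n's horizontal projection).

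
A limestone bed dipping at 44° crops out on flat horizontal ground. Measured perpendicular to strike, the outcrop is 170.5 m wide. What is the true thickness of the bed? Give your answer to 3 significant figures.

True thickness t = w · sin(dip) = 170.5 × sin 44°
t = 170.5 × 0.6947 = 118.439 m

118 m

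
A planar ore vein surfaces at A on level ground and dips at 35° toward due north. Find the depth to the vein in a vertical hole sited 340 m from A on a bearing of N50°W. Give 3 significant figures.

The hole lies 50° from the dip direction, so the down-dip offset is 340 × cos 50° = 218.55 m.
Depth = down-dip offset × tan(dip) = 218.55 × tan 35° = 218.55 × 0.7002
Depth = 153.03 m

153 m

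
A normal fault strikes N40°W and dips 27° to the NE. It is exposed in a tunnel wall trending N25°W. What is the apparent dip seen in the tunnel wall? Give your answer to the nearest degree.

8°

The strike is N40°W and the section trends N25°W; the acute angle between them is β = 15°.
tan(apparent dip) = tan 27° · sin 15° = 0.1319
α = arctan(0.1319) = 7.51°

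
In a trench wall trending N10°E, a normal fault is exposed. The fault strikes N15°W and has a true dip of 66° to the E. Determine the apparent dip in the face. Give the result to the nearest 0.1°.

43.5°

The strike is N15°W and the section trends N10°E; the acute angle between them is β = 25°.
tan α = tan 66° × sin 25° = 2.2460 × 0.4226 = 0.9492
α = arctan(0.9492) = 43.51°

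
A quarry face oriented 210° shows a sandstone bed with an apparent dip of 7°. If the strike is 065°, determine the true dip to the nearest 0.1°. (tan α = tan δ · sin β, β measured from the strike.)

The section is 35° from the strike.
tan(true dip) = tan 7° / sin 35° = 0.2141
δ = arctan(0.2141) = 12.08°

12.1°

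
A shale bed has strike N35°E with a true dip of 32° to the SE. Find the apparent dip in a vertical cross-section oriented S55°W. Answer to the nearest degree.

12°

The strike is N35°E and the section trends S55°W; the acute angle between them is β = 20°.
tan(apparent dip) = tan 32° · sin 20° = 0.2137
apparent dip = arctan 0.2137 = 12.06°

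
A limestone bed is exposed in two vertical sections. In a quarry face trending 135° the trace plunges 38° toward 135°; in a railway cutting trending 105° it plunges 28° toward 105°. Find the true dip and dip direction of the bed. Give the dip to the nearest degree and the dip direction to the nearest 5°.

true dip 40°, dip direction 155°

The two traces are lines in the plane: v₁ = (sin 135°·cos 38°, cos 135°·cos 38°, −sin 38°), v₂ = (sin 105°·cos 28°, cos 105°·cos 28°, −sin 28°).
Cross product v₁ × v₂ gives the pole to the plane: n ∝ (0.121, -0.263, 0.348).
tan δ = √(n_x²+n_y²)/n_z = 0.290/0.348, so δ = 39.8°.
The horizontal component of n points toward azimuth atan2(n_x, n_y) = 155°, the dip direction.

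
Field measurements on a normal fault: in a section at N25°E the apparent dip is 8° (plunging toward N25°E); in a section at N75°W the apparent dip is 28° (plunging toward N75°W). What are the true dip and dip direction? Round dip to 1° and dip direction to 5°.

true dip 30°, dip direction 310°

Each apparent-dip line lies in the plane. As unit vectors (x east, y north, z up), v₁ plunges 8°→N25°E and v₂ plunges 28°→N75°W.
Cross product v₁ × v₂ gives the pole to the plane: n ∝ (-0.390, 0.315, 0.861).
tan δ = √(n_x²+n_y²)/n_z = 0.501/0.861, so δ = 30.2°.
Dip direction = azimuth of (n_x, n_y) = atan2(-0.390, 0.315) = 309°.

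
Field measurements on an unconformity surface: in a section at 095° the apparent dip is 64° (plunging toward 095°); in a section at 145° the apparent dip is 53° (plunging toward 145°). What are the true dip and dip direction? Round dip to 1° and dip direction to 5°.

true dip 64°, dip direction 095°

The two traces are lines in the plane: v₁ = (sin 95°·cos 64°, cos 95°·cos 64°, −sin 64°), v₂ = (sin 145°·cos 53°, cos 145°·cos 53°, −sin 53°).
n = v₁ × v₂ = (0.413, -0.039, 0.202) (taken with n_z > 0).
tan δ = √(n_x²+n_y²)/n_z = 0.414/0.202, so δ = 64.0°.
The horizontal component of n points toward azimuth atan2(n_x, n_y) = 95°, the dip direction.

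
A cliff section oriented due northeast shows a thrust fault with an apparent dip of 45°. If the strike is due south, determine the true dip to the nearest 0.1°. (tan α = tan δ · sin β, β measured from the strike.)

The section is 45° from the strike.
tan(true dip) = tan 45° / sin 45° = 1.4142
true dip = arctan 1.4142 = 54.74°

54.7°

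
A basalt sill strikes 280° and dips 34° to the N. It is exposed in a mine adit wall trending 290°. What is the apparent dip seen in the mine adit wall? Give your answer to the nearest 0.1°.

The section lies 10° from the strike.
tan(apparent dip) = tan 34° · sin 10° = 0.1171
α = arctan(0.1171) = 6.68°

6.7°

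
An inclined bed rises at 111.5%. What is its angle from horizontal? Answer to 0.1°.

tan θ = 111.5/100 = 1.1150
θ = arctan(1.1150) = 48.11°

48.1°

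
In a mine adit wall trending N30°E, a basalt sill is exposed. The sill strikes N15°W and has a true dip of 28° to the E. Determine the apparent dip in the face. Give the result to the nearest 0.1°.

The strike is N15°W and the section trends N30°E; the acute angle between them is β = 45°.
tan(apparent dip) = tan 28° · sin 45° = 0.3760
apparent dip = arctan 0.3760 = 20.61°

20.6°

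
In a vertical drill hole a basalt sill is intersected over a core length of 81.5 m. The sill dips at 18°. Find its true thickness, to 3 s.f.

True thickness t = h · cos(dip) = 81.5 × cos 18°
t = 81.5 × 0.9511 = 77.511 m

77.5 m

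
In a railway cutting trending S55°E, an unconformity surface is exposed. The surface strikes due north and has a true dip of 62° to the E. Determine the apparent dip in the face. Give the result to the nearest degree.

57°

Angle between strike (due north) and section (S55°E): β = 55°.
tan(apparent dip) = tan 62° · sin 55° = 1.5406
α = arctan(1.5406) = 57.01°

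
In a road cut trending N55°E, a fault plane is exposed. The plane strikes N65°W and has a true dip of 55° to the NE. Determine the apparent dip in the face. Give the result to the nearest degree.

The strike is N65°W and the section trends N55°E; the acute angle between them is β = 60°.
tan α = tan 55° × sin 60° = 1.4281 × 0.8660 = 1.2368
α = arctan(1.2368) = 51.04°

51°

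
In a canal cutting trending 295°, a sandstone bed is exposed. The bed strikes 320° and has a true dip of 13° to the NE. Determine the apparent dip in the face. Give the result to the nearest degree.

Angle between strike (320°) and section (295°): β = 25°.
tan α = tan 13° × sin 25° = 0.2309 × 0.4226 = 0.0976
α = arctan(0.0976) = 5.57°

6°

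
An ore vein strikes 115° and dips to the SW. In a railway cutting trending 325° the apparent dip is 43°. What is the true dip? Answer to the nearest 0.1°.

61.8°

The section is 30° from the strike.
tan δ = tan α / sin β = tan 43° / sin 30° = 0.9325 / 0.5000 = 1.8650
δ = arctan(1.8650) = 61.80°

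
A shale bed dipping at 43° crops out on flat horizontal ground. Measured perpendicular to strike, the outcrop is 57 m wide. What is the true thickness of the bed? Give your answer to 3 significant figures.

38.9 m

True thickness t = w · sin(dip) = 57 × sin 43°
t = 57 × 0.6820 = 38.874 m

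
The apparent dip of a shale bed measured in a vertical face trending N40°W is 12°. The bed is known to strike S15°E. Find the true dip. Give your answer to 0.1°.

β = acute angle between strike S15°E and section N40°W = 25°.
tan δ = tan α / sin β = tan 12° / sin 25° = 0.2126 / 0.4226 = 0.5030
δ = arctan(0.5030) = 26.70°

26.7°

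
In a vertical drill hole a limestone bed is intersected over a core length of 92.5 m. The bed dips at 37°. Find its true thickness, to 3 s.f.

True thickness t = h · cos(dip) = 92.5 × cos 37°
t = 92.5 × 0.7986 = 73.874 m

73.9 m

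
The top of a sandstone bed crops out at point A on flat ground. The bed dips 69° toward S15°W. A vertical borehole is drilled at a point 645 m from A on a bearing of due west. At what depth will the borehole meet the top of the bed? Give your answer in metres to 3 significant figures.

The hole lies 75° from the dip direction, so the down-dip offset is 645 × cos 75° = 166.94 m.
Depth = down-dip offset × tan(dip) = 166.94 × tan 69° = 166.94 × 2.6051
Depth = 434.89 m

435 m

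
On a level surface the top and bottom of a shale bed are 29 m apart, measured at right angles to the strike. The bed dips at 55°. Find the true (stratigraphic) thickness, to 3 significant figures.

True thickness t = w · sin(dip) = 29 × sin 55°
t = 29 × 0.8192 = 23.755 m

23.8 m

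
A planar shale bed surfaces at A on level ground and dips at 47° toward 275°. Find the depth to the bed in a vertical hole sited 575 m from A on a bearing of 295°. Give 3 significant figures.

579 m

The hole lies 20° from the dip direction, so the down-dip offset is 575 × cos 20° = 540.32 m.
Depth = down-dip offset × tan(dip) = 540.32 × tan 47° = 540.32 × 1.0724
Depth = 579.43 m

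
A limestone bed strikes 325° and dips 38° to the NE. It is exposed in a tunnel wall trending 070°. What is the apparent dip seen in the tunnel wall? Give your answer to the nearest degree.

37°

The strike is 325° and the section trends 070°; the acute angle between them is β = 75°.
tan(apparent dip) = tan 38° · sin 75° = 0.7547
α = arctan(0.7547) = 37.04°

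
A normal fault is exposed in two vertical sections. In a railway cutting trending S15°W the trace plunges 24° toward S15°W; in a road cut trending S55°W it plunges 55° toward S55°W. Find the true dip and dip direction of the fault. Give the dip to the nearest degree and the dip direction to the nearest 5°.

Represent each trace as a vector plunging at its apparent dip toward its trend (east-north-up frame): v₁ = (-0.236, -0.882, -0.407), v₂ = (-0.470, -0.329, -0.819).
Cross product v₁ × v₂ gives the pole to the plane: n ∝ (-0.589, 0.003, 0.337).
Dip δ = arctan(|n_h|/n_z) = arctan(0.589/0.337) = 60.2°.
Dip direction = atan2(-0.589, 0.003) = 270° (azimuth of n's horizontal projection).

true dip 60°, dip direction 270°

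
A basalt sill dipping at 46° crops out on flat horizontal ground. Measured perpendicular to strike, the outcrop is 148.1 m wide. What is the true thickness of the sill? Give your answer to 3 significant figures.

107 m

True thickness t = w · sin(dip) = 148.1 × sin 46°
t = 148.1 × 0.7193 = 106.534 m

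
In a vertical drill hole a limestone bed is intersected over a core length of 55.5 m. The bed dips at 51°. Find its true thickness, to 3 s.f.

34.9 m

True thickness t = h · cos(dip) = 55.5 × cos 51°
t = 55.5 × 0.6293 = 34.927 m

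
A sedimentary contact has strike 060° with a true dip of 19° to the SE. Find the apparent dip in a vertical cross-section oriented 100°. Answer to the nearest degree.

12°

Angle between strike (060°) and section (100°): β = 40°.
tan α = tan 19° × sin 40° = 0.3443 × 0.6428 = 0.2213
apparent dip = arctan 0.2213 = 12.48°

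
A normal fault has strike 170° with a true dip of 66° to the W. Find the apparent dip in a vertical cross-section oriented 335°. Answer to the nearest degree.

Angle between strike (170°) and section (335°): β = 15°.
tan α = tan 66° × sin 15° = 2.2460 × 0.2588 = 0.5813
apparent dip = arctan 0.5813 = 30.17°

30°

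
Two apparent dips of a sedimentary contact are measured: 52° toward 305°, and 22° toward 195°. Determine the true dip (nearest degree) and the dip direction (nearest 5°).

true dip 57°, dip direction 270°

The two traces are lines in the plane: v₁ = (sin 305°·cos 52°, cos 305°·cos 52°, −sin 52°), v₂ = (sin 195°·cos 22°, cos 195°·cos 22°, −sin 22°).
The plane normal is n = v₁ × v₂ ∝ (-0.838, 0.000, 0.536).
Dip δ = arctan(|n_h|/n_z) = arctan(0.838/0.536) = 57.4°.
Dip direction = azimuth of (n_x, n_y) = atan2(-0.838, 0.000) = 270°.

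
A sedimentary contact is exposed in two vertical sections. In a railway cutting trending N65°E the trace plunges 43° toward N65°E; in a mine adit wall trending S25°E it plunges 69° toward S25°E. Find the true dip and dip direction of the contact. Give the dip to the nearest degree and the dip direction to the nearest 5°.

The two traces are lines in the plane: v₁ = (sin 65°·cos 43°, cos 65°·cos 43°, −sin 43°), v₂ = (sin 155°·cos 69°, cos 155°·cos 69°, −sin 69°).
Cross product v₁ × v₂ gives the pole to the plane: n ∝ (0.510, -0.516, 0.262).
Dip δ = arctan(|n_h|/n_z) = arctan(0.725/0.262) = 70.1°.
Dip direction = azimuth of (n_x, n_y) = atan2(0.510, -0.516) = 135°.

true dip 70°, dip direction 135°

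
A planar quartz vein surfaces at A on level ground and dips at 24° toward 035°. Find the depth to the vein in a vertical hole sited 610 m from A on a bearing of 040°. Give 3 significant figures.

271 m

The hole lies 5° from the dip direction, so the down-dip offset is 610 × cos 5° = 607.68 m.
Depth = down-dip offset × tan(dip) = 607.68 × tan 24° = 607.68 × 0.4452
Depth = 270.56 m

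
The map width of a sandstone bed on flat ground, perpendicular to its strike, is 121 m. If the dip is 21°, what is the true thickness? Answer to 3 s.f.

True thickness t = w · sin(dip) = 121 × sin 21°
t = 121 × 0.3584 = 43.363 m

43.4 m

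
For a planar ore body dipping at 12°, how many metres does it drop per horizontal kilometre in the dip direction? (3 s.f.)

drop per km = 1000 × tan 12° = 1000 × 0.2126

213 m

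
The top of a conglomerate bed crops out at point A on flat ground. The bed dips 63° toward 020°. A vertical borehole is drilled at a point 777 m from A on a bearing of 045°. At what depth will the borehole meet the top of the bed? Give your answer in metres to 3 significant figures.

The hole lies 25° from the dip direction, so the down-dip offset is 777 × cos 25° = 704.20 m.
Depth = down-dip offset × tan(dip) = 704.20 × tan 63° = 704.20 × 1.9626
Depth = 1382.07 m

1380 m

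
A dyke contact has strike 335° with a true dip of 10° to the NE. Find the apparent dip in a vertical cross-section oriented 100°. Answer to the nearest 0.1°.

8.2°

Angle between strike (335°) and section (100°): β = 55°.
tan(apparent dip) = tan 10° · sin 55° = 0.1444
apparent dip = arctan 0.1444 = 8.22°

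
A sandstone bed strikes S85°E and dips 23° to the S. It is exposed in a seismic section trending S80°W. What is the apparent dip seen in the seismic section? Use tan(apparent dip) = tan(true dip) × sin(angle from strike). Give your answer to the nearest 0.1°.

6.3°

The strike is S85°E and the section trends S80°W; the acute angle between them is β = 15°.
tan α = tan 23° × sin 15° = 0.4245 × 0.2588 = 0.1099
α = arctan(0.1099) = 6.27°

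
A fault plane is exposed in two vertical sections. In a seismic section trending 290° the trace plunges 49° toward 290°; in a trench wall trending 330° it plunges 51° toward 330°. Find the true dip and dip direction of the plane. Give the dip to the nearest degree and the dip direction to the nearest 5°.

true dip 52°, dip direction 315°

Represent each trace as a vector plunging at its apparent dip toward its trend (east-north-up frame): v₁ = (-0.616, 0.224, -0.755), v₂ = (-0.315, 0.545, -0.777).
n = v₁ × v₂ = (-0.237, 0.242, 0.265) (taken with n_z > 0).
True dip = arccos(n_z / |n|) = arccos(0.6171) = 51.9°.
The horizontal component of n points toward azimuth atan2(n_x, n_y) = 316°, the dip direction.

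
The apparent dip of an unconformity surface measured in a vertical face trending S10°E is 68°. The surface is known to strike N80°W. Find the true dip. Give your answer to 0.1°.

69.2°

The section is 70° from the strike.
tan δ = tan α / sin β = tan 68° / sin 70° = 2.4751 / 0.9397 = 2.6339
δ = arctan(2.6339) = 69.21°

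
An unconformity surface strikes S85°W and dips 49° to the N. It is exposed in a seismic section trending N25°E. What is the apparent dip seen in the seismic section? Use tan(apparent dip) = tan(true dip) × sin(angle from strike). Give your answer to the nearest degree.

45°

The strike is S85°W and the section trends N25°E; the acute angle between them is β = 60°.
tan α = tan 49° × sin 60° = 1.1504 × 0.8660 = 0.9962
apparent dip = arctan 0.9962 = 44.89°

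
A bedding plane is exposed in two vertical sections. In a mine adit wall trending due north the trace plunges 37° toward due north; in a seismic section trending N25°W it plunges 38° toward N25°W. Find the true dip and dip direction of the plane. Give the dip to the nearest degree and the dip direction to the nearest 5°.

Each apparent-dip line lies in the plane. As unit vectors (x east, y north, z up), v₁ plunges 37°→due north and v₂ plunges 38°→N25°W.
n = v₁ × v₂ = (-0.062, 0.200, 0.266) (taken with n_z > 0).
Dip δ = arctan(|n_h|/n_z) = arctan(0.210/0.266) = 38.3°.
The horizontal component of n points toward azimuth atan2(n_x, n_y) = 343°, the dip direction.

true dip 38°, dip direction 345°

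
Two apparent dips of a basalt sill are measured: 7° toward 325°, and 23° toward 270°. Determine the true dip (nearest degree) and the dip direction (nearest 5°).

true dip 24°, dip direction 250°

The two traces are lines in the plane: v₁ = (sin 325°·cos 7°, cos 325°·cos 7°, −sin 7°), v₂ = (sin 270°·cos 23°, cos 270°·cos 23°, −sin 23°).
n = v₁ × v₂ = (-0.318, -0.110, 0.748) (taken with n_z > 0).
tan δ = √(n_x²+n_y²)/n_z = 0.336/0.748, so δ = 24.2°.
Dip direction = atan2(-0.318, -0.110) = 251° (azimuth of n's horizontal projection).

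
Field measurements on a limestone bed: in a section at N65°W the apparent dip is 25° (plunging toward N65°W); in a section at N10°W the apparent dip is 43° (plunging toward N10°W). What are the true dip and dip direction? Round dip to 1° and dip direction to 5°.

Represent each trace as a vector plunging at its apparent dip toward its trend (east-north-up frame): v₁ = (-0.821, 0.383, -0.423), v₂ = (-0.127, 0.720, -0.682).
n = v₁ × v₂ = (-0.043, 0.507, 0.543) (taken with n_z > 0).
True dip = arccos(n_z / |n|) = arccos(0.7300) = 43.1°.
Dip direction = azimuth of (n_x, n_y) = atan2(-0.043, 0.507) = 355°.

true dip 43°, dip direction 355°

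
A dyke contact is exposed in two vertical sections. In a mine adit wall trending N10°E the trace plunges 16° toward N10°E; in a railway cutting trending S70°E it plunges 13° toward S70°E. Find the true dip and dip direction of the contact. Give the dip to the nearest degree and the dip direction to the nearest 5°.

true dip 22°, dip direction 055°

Each apparent-dip line lies in the plane. As unit vectors (x east, y north, z up), v₁ plunges 16°→N10°E and v₂ plunges 13°→S70°E.
n = v₁ × v₂ = (0.305, 0.215, 0.922) (taken with n_z > 0).
Dip δ = arctan(|n_h|/n_z) = arctan(0.373/0.922) = 22.0°.
The horizontal component of n points toward azimuth atan2(n_x, n_y) = 55°, the dip direction.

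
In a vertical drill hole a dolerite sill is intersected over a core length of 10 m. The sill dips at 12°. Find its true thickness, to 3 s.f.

True thickness t = h · cos(dip) = 10 × cos 12°
t = 10 × 0.9781 = 9.781 m

9.78 m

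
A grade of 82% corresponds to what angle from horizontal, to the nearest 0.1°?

39.4°

tan θ = 82/100 = 0.8200
θ = arctan(0.8200) = 39.35°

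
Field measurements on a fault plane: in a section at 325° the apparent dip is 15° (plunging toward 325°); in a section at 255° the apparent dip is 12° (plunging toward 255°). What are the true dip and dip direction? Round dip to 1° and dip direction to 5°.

true dip 17°, dip direction 300°

Each apparent-dip line lies in the plane. As unit vectors (x east, y north, z up), v₁ plunges 15°→325° and v₂ plunges 12°→255°.
n = v₁ × v₂ = (-0.230, 0.129, 0.888) (taken with n_z > 0).
Dip δ = arctan(|n_h|/n_z) = arctan(0.264/0.888) = 16.6°.
Dip direction = azimuth of (n_x, n_y) = atan2(-0.230, 0.129) = 299°.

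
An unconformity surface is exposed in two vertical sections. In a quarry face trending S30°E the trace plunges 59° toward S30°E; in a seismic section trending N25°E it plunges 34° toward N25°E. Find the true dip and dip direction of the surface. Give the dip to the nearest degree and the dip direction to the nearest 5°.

Each apparent-dip line lies in the plane. As unit vectors (x east, y north, z up), v₁ plunges 59°→S30°E and v₂ plunges 34°→N25°E.
The plane normal is n = v₁ × v₂ ∝ (0.893, -0.156, 0.350).
tan δ = √(n_x²+n_y²)/n_z = 0.907/0.350, so δ = 68.9°.
Dip direction = atan2(0.893, -0.156) = 100° (azimuth of n's horizontal projection).

true dip 69°, dip direction 100°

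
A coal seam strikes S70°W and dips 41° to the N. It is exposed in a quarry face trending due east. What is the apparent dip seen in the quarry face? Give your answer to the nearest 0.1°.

16.6°

The section lies 20° from the strike.
tan α = tan 41° × sin 20° = 0.8693 × 0.3420 = 0.2973
α = arctan(0.2973) = 16.56°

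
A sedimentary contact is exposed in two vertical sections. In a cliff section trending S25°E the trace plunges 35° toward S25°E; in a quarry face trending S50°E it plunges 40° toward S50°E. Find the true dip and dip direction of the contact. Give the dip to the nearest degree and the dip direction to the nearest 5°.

true dip 40°, dip direction 120°

Represent each trace as a vector plunging at its apparent dip toward its trend (east-north-up frame): v₁ = (0.346, -0.742, -0.574), v₂ = (0.587, -0.492, -0.643).
n = v₁ × v₂ = (0.195, -0.114, 0.265) (taken with n_z > 0).
True dip = arccos(n_z / |n|) = arccos(0.7615) = 40.4°.
Dip direction = azimuth of (n_x, n_y) = atan2(0.195, -0.114) = 120°.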